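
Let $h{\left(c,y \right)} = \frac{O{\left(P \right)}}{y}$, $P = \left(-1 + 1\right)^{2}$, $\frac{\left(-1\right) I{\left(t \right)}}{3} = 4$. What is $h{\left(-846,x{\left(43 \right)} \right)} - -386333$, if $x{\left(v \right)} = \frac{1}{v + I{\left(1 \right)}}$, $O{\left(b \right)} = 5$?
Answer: $386488$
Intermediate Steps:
$I{\left(t \right)} = -12$ ($I{\left(t \right)} = \left(-3\right) 4 = -12$)
$P = 0$ ($P = 0^{2} = 0$)
$x{\left(v \right)} = \frac{1}{-12 + v}$ ($x{\left(v \right)} = \frac{1}{v - 12} = \frac{1}{-12 + v}$)
$h{\left(c,y \right)} = \frac{5}{y}$
$h{\left(-846,x{\left(43 \right)} \right)} - -386333 = \frac{5}{\frac{1}{-12 + 43}} - -386333 = \frac{5}{\frac{1}{31}} + 386333 = 5 \frac{1}{\frac{1}{31}} + 386333 = 5 \cdot 31 + 386333 = 155 + 386333 = 386488$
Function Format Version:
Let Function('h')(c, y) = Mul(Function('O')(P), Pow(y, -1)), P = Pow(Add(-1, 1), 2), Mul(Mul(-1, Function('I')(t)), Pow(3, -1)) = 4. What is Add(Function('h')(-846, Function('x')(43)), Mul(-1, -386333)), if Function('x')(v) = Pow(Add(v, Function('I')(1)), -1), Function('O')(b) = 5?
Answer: 386488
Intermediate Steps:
Function('I')(t) = -12 (Function('I')(t) = Mul(-3, 4) = -12)
P = 0 (P = Pow(0, 2) = 0)
Function('x')(v) = Pow(Add(-12, v), -1) (Function('x')(v) = Pow(Add(v, -12), -1) = Pow(Add(-12, v), -1))
Function('h')(c, y) = Mul(5, Pow(y, -1))
Add(Function('h')(-846, Function('x')(43)), Mul(-1, -386333)) = Add(Mul(5, Pow(Pow(Add(-12, 43), -1), -1)), Mul(-1, -386333)) = Add(Mul(5, Pow(Pow(31, -1), -1)), 386333) = Add(Mul(5, Pow(Rational(1, 31), -1)), 386333) = Add(Mul(5, 31), 386333) = Add(155, 386333) = 386488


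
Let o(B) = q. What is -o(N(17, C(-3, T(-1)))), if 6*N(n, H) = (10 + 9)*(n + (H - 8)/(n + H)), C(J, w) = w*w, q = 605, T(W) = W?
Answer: -605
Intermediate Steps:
C(J, w) = w**2
N(n, H) = 19*n/6 + 19*(-8 + H)/(6*(H + n)) (N(n, H) = ((10 + 9)*(n + (H - 8)/(n + H)))/6 = (19*(n + (-8 + H)/(H + n)))/6 = (19*n + 19*(-8 + H)/(H + n))/6 = 19*n/6 + 19*(-8 + H)/(6*(H + n)))
o(B) = 605
-o(N(17, C(-3, T(-1)))) = -1*605 = -605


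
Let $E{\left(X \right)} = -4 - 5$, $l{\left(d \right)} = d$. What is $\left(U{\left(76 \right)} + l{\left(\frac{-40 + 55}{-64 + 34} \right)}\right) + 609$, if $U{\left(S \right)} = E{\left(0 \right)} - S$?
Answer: $\frac{1047}{2} \approx 523.5$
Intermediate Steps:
$E{\left(X \right)} = -9$
$U{\left(S \right)} = -9 - S$
$\left(U{\left(76 \right)} + l{\left(\frac{-40 + 55}{-64 + 34} \right)}\right) + 609 = \left(\left(-9 - 76\right) + \frac{-40 + 55}{-64 + 34}\right) + 609 = \left(\left(-9 - 76\right) + \frac{15}{-30}\right) + 609 = \left(-85 + 15 \left(- \frac{1}{30}\right)\right) + 609 = \left(-85 - \frac{1}{2}\right) + 609 = - \frac{171}{2} + 609 = \frac{1047}{2}$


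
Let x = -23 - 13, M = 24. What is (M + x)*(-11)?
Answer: 132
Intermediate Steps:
x = -36
(M + x)*(-11) = (24 - 36)*(-11) = -12*(-11) = 132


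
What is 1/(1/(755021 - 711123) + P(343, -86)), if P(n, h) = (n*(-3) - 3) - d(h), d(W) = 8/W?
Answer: -1887614/1947842013 ≈ -0.00096908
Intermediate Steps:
P(n, h) = -3 - 8/h - 3*n (P(n, h) = (n*(-3) - 3) - 8/h = (-3*n - 3) - 8/h = (-3 - 3*n) - 8/h = -3 - 8/h - 3*n)
1/(1/(755021 - 711123) + P(343, -86)) = 1/(1/(755021 - 711123) + (-3 - 8/(-86) - 3*343)) = 1/(1/43898 + (-3 - 8*(-1/86) - 1029)) = 1/(1/43898 + (-3 + 4/43 - 1029)) = 1/(1/43898 - 44372/43) = 1/(-1947842013/1887614) = -1887614/1947842013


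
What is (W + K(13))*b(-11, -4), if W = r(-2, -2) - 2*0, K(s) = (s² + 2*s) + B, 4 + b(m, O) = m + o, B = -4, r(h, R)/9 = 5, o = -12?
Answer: -6372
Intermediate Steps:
r(h, R) = 45 (r(h, R) = 9*5 = 45)
b(m, O) = -16 + m (b(m, O) = -4 + (m - 12) = -4 + (-12 + m) = -16 + m)
K(s) = -4 + s² + 2*s (K(s) = (s² + 2*s) - 4 = -4 + s² + 2*s)
W = 45 (W = 45 - 2*0 = 45 + 0 = 45)
(W + K(13))*b(-11, -4) = (45 + (-4 + 13² + 2*13))*(-16 - 11) = (45 + (-4 + 169 + 26))*(-27) = (45 + 191)*(-27) = 236*(-27) = -6372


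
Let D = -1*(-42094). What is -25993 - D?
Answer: -68087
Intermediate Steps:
D = 42094
-25993 - D = -25993 - 1*42094 = -25993 - 42094 = -68087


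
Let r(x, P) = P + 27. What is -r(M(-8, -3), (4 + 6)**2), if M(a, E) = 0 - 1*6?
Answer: -127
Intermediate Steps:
M(a, E) = -6 (M(a, E) = 0 - 6 = -6)
r(x, P) = 27 + P
-r(M(-8, -3), (4 + 6)**2) = -(27 + (4 + 6)**2) = -(27 + 10**2) = -(27 + 100) = -1*127 = -127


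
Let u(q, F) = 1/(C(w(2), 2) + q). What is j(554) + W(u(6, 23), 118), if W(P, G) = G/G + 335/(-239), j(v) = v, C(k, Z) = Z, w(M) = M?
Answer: 132310/239 ≈ 553.60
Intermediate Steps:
u(q, F) = 1/(2 + q)
W(P, G) = -96/239 (W(P, G) = 1 + 335*(-1/239) = 1 - 335/239 = -96/239)
j(554) + W(u(6, 23), 118) = 554 - 96/239 = 132310/239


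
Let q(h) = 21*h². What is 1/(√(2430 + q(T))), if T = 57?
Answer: √7851/23553 ≈ 0.0037620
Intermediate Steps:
1/(√(2430 + q(T))) = 1/(√(2430 + 21*57²)) = 1/(√(2430 + 21*3249)) = 1/(√(2430 + 68229)) = 1/(√70659) = 1/(3*√7851) = √7851/23553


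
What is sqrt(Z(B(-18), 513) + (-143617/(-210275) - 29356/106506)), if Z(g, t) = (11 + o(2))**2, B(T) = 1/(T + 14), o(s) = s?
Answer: sqrt(94408961140640288662)/746518305 ≈ 13.016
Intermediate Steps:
B(T) = 1/(14 + T)
Z(g, t) = 169 (Z(g, t) = (11 + 2)**2 = 13**2 = 169)
sqrt(Z(B(-18), 513) + (-143617/(-210275) - 29356/106506)) = sqrt(169 + (-143617/(-210275) - 29356/106506)) = sqrt(169 + (-143617*(-1/210275) - 29356*1/106506)) = sqrt(169 + (143617/210275 - 14678/53253)) = sqrt(169 + 4561619651/11197774575) = sqrt(1896985522826/11197774575) = sqrt(94408961140640288662)/746518305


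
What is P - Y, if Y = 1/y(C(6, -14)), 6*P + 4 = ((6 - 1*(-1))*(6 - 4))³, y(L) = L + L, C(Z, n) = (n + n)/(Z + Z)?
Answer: 19189/42 ≈ 456.88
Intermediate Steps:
C(Z, n) = n/Z (C(Z, n) = (2*n)/((2*Z)) = (2*n)*(1/(2*Z)) = n/Z)
y(L) = 2*L
P = 1370/3 (P = -⅔ + ((6 - 1*(-1))*(6 - 4))³/6 = -⅔ + ((6 + 1)*2)³/6 = -⅔ + (7*2)³/6 = -⅔ + (⅙)*14³ = -⅔ + (⅙)*2744 = -⅔ + 1372/3 = 1370/3 ≈ 456.67)
Y = -3/14 (Y = 1/(2*(-14/6)) = 1/(2*(-14*⅙)) = 1/(2*(-7/3)) = 1/(-14/3) = -3/14 ≈ -0.21429)
P - Y = 1370/3 - 1*(-3/14) = 1370/3 + 3/14 = 19189/42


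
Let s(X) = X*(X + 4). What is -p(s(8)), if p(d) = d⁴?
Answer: -84934656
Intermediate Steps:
s(X) = X*(4 + X)
-p(s(8)) = -(8*(4 + 8))⁴ = -(8*12)⁴ = -1*96⁴ = -1*84934656 = -84934656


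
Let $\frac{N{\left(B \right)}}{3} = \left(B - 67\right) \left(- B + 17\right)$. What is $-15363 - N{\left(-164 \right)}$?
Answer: $110070$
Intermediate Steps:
$N{\left(B \right)} = 3 \left(-67 + B\right) \left(17 - B\right)$ ($N{\left(B \right)} = 3 \left(B - 67\right) \left(- B + 17\right) = 3 \left(-67 + B\right) \left(17 - B\right)$)
$-15363 - N{\left(-164 \right)} = -15363 - \left(-3417 - 3 \left(-164\right)^{2} + 252 \left(-164\right)\right) = -15363 - \left(-3417 - 80688 - 41328\right) = -15363 - -125433 = -15363 + 125433 = 110070$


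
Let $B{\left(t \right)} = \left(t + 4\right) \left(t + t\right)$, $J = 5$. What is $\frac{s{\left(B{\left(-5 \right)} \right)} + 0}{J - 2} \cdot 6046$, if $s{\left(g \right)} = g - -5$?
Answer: $30230$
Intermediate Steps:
$B{\left(t \right)} = 2 t \left(4 + t\right)$ ($B{\left(t \right)} = \left(4 + t\right) 2 t = 2 t \left(4 + t\right)$)
$s{\left(g \right)} = 5 + g$ ($s{\left(g \right)} = g + 5 = 5 + g$)
$\frac{s{\left(B{\left(-5 \right)} \right)} + 0}{J - 2} \cdot 6046 = \frac{\left(5 + 2 \left(-5\right) \left(4 - 5\right)\right) + 0}{5 - 2} \cdot 6046 = \frac{\left(5 + 2 \left(-5\right) \left(-1\right)\right) + 0}{3} \cdot 6046 = \left(\left(5 + 10\right) + 0\right) \frac{1}{3} \cdot 6046 = \left(15 + 0\right) \frac{1}{3} \cdot 6046 = 15 \cdot \frac{1}{3} \cdot 6046 = 5 \cdot 6046 = 30230$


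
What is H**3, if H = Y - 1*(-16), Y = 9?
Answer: 15625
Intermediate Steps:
H = 25 (H = 9 - 1*(-16) = 9 + 16 = 25)
H**3 = 25**3 = 15625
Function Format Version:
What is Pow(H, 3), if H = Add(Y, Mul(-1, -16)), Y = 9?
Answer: 15625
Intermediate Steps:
H = 25 (H = Add(9, Mul(-1, -16)) = Add(9, 16) = 25)
Pow(H, 3) = Pow(25, 3) = 15625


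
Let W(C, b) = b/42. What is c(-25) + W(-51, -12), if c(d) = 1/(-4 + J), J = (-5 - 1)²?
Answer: -57/224 ≈ -0.25446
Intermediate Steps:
J = 36 (J = (-6)² = 36)
W(C, b) = b/42 (W(C, b) = b*(1/42) = b/42)
c(d) = 1/32 (c(d) = 1/(-4 + 36) = 1/32)
c(-25) + W(-51, -12) = 1/32 + (1/42)*(-12) = 1/32 - 2/7 = -57/224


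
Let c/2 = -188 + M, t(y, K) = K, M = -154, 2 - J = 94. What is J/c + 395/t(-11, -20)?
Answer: -13417/684 ≈ -19.616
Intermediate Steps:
J = -92 (J = 2 - 1*94 = 2 - 94 = -92)
c = -684 (c = 2*(-188 - 154) = 2*(-342) = -684)
J/c + 395/t(-11, -20) = -92/(-684) + 395/(-20) = -92*(-1/684) + 395*(-1/20) = 23/171 - 79/4 = -13417/684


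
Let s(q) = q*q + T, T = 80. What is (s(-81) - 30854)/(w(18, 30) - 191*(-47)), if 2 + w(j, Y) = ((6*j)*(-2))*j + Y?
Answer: -3459/731 ≈ -4.7319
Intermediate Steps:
s(q) = 80 + q**2 (s(q) = q*q + 80 = q**2 + 80 = 80 + q**2)
w(j, Y) = -2 + Y - 12*j**2 (w(j, Y) = -2 + (((6*j)*(-2))*j + Y) = -2 + ((-12*j)*j + Y) = -2 + (-12*j**2 + Y) = -2 + (Y - 12*j**2) = -2 + Y - 12*j**2)
(s(-81) - 30854)/(w(18, 30) - 191*(-47)) = ((80 + (-81)**2) - 30854)/((-2 + 30 - 12*18**2) - 191*(-47)) = ((80 + 6561) - 30854)/((-2 + 30 - 12*324) + 8977) = (6641 - 30854)/((-2 + 30 - 3888) + 8977) = -24213/(-3860 + 8977) = -24213/5117 = -24213*1/5117 = -3459/731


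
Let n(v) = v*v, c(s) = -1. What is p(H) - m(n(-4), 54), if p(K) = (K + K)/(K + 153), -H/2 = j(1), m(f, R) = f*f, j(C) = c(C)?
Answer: -39676/155 ≈ -255.97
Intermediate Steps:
j(C) = -1
n(v) = v²
m(f, R) = f²
H = 2 (H = -2*(-1) = 2)
p(K) = 2*K/(153 + K) (p(K) = (2*K)/(153 + K) = 2*K/(153 + K))
p(H) - m(n(-4), 54) = 2*2/(153 + 2) - ((-4)²)² = 2*2/155 - 1*16² = 2*2*(1/155) - 1*256 = 4/155 - 256 = -39676/155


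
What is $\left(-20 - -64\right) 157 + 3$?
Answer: $6911$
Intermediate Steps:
$\left(-20 - -64\right) 157 + 3 = \left(-20 + 64\right) 157 + 3 = 44 \cdot 157 + 3 = 6908 + 3 = 6911$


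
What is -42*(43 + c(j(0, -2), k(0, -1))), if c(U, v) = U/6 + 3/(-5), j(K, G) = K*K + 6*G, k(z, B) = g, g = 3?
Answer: -8484/5 ≈ -1696.8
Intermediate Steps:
k(z, B) = 3
j(K, G) = K**2 + 6*G
c(U, v) = -3/5 + U/6 (c(U, v) = U*(1/6) + 3*(-1/5) = U/6 - 3/5 = -3/5 + U/6)
-42*(43 + c(j(0, -2), k(0, -1))) = -42*(43 + (-3/5 + (0**2 + 6*(-2))/6)) = -42*(43 + (-3/5 + (0 - 12)/6)) = -42*(43 + (-3/5 + (1/6)*(-12))) = -42*(43 + (-3/5 - 2)) = -42*(43 - 13/5) = -42*202/5 = -8484/5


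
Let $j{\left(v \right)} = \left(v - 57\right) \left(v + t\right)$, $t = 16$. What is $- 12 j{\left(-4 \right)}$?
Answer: $8784$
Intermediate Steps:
$j{\left(v \right)} = \left(-57 + v\right) \left(16 + v\right)$ ($j{\left(v \right)} = \left(v - 57\right) \left(v + 16\right) = \left(-57 + v\right) \left(16 + v\right)$)
$- 12 j{\left(-4 \right)} = - 12 \left(-912 + \left(-4\right)^{2} - -164\right) = - 12 \left(-912 + 16 + 164\right) = \left(-12\right) \left(-732\right) = 8784$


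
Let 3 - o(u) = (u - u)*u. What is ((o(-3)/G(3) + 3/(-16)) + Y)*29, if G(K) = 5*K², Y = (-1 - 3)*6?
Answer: -167881/240 ≈ -699.50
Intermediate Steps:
Y = -24 (Y = -4*6 = -24)
o(u) = 3 (o(u) = 3 - (u - u)*u = 3 - 0*u = 3 - 1*0 = 3 + 0 = 3)
((o(-3)/G(3) + 3/(-16)) + Y)*29 = ((3/((5*3²)) + 3/(-16)) - 24)*29 = ((3/((5*9)) + 3*(-1/16)) - 24)*29 = ((3/45 - 3/16) - 24)*29 = ((3*(1/45) - 3/16) - 24)*29 = ((1/15 - 3/16) - 24)*29 = (-29/240 - 24)*29 = -5789/240*29 = -167881/240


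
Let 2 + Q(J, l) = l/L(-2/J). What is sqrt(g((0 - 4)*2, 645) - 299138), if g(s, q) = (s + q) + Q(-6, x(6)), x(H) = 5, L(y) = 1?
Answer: I*sqrt(298498) ≈ 546.35*I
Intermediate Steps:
Q(J, l) = -2 + l (Q(J, l) = -2 + l/1 = -2 + l*1 = -2 + l)
g(s, q) = 3 + q + s (g(s, q) = (s + q) + (-2 + 5) = (q + s) + 3 = 3 + q + s)
sqrt(g((0 - 4)*2, 645) - 299138) = sqrt((3 + 645 + (0 - 4)*2) - 299138) = sqrt((3 + 645 - 4*2) - 299138) = sqrt((3 + 645 - 8) - 299138) = sqrt(640 - 299138) = sqrt(-298498) = I*sqrt(298498)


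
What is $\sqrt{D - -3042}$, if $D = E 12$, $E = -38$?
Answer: $\sqrt{2586} \approx 50.853$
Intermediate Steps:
$D = -456$ ($D = \left(-38\right) 12 = -456$)
$\sqrt{D - -3042} = \sqrt{-456 - -3042} = \sqrt{-456 + 3042} = \sqrt{2586}$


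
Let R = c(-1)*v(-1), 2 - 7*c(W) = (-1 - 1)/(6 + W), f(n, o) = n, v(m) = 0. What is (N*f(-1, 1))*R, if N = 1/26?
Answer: 0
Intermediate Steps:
c(W) = 2/7 + 2/(7*(6 + W)) (c(W) = 2/7 - (-1 - 1)/(7*(6 + W)) = 2/7 - (-2)/(7*(6 + W)) = 2/7 + 2/(7*(6 + W)))
R = 0 (R = (2*(7 - 1)/(7*(6 - 1)))*0 = ((2/7)*6/5)*0 = ((2/7)*(1/5)*6)*0 = (12/35)*0 = 0)
N = 1/26 ≈ 0.038462
(N*f(-1, 1))*R = ((1/26)*(-1))*0 = -1/26*0 = 0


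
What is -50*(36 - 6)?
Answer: -1500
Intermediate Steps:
-50*(36 - 6) = -50*30 = -1500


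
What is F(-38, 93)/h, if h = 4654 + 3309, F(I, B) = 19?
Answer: 19/7963 ≈ 0.0023860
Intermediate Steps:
h = 7963
F(-38, 93)/h = 19/7963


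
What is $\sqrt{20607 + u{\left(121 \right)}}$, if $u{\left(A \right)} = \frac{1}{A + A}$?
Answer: $\frac{\sqrt{9973790}}{22} \approx 143.55$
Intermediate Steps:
$u{\left(A \right)} = \frac{1}{2 A}$
$\sqrt{20607 + u{\left(121 \right)}} = \sqrt{20607 + \frac{1}{2 \cdot 121}} = \sqrt{20607 + \frac{1}{2} \cdot \frac{1}{121}} = \sqrt{20607 + \frac{1}{242}} = \sqrt{\frac{4986895}{242}} = \frac{\sqrt{9973790}}{22}$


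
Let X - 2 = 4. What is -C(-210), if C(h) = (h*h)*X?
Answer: -264600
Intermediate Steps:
X = 6 (X = 2 + 4 = 6)
C(h) = 6*h**2 (C(h) = (h*h)*6 = h**2*6 = 6*h**2)
-C(-210) = -6*(-210)**2 = -6*44100 = -1*264600 = -264600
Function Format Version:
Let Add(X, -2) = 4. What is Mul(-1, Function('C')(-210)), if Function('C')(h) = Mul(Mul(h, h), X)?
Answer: -264600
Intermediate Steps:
X = 6 (X = Add(2, 4) = 6)
Function('C')(h) = Mul(6, Pow(h, 2)) (Function('C')(h) = Mul(Mul(h, h), 6) = Mul(Pow(h, 2), 6) = Mul(6, Pow(h, 2)))
Mul(-1, Function('C')(-210)) = Mul(-1, Mul(6, Pow(-210, 2))) = Mul(-1, Mul(6, 44100)) = Mul(-1, 264600) = -264600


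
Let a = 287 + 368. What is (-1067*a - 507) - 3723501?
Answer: -4422893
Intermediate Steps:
a = 655
(-1067*a - 507) - 3723501 = (-1067*655 - 507) - 3723501 = (-698885 - 507) - 3723501 = -699392 - 3723501 = -4422893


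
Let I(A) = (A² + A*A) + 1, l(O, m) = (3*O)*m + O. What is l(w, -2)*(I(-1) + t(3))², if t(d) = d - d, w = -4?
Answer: 180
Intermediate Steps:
l(O, m) = O + 3*O*m (l(O, m) = 3*O*m + O = O + 3*O*m)
t(d) = 0
I(A) = 1 + 2*A² (I(A) = (A² + A²) + 1 = 2*A² + 1 = 1 + 2*A²)
l(w, -2)*(I(-1) + t(3))² = (-4*(1 + 3*(-2)))*((1 + 2*(-1)²) + 0)² = (-4*(1 - 6))*((1 + 2*1) + 0)² = (-4*(-5))*((1 + 2) + 0)² = 20*(3 + 0)² = 20*3² = 20*9 = 180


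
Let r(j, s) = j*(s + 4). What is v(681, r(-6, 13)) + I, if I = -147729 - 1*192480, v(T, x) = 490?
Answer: -339719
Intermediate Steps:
r(j, s) = j*(4 + s)
I = -340209 (I = -147729 - 192480 = -340209)
v(681, r(-6, 13)) + I = 490 - 340209 = -339719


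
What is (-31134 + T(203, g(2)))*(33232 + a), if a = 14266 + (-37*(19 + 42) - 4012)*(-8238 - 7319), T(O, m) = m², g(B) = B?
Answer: -3037488924030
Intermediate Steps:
a = 97541099 (a = 14266 + (-37*61 - 4012)*(-15557) = 14266 + (-2257 - 4012)*(-15557) = 14266 - 6269*(-15557) = 14266 + 97526833 = 97541099)
(-31134 + T(203, g(2)))*(33232 + a) = (-31134 + 2²)*(33232 + 97541099) = (-31134 + 4)*97574331 = -31130*97574331 = -3037488924030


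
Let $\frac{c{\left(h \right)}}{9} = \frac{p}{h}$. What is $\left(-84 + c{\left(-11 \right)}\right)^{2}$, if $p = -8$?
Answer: $\frac{725904}{121} \approx 5999.2$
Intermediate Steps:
$c{\left(h \right)} = - \frac{72}{h}$ ($c{\left(h \right)} = 9 \left(- \frac{8}{h}\right) = - \frac{72}{h}$)
$\left(-84 + c{\left(-11 \right)}\right)^{2} = \left(-84 - \frac{72}{-11}\right)^{2} = \left(-84 - - \frac{72}{11}\right)^{2} = \left(-84 + \frac{72}{11}\right)^{2} = \left(- \frac{852}{11}\right)^{2} = \frac{725904}{121}$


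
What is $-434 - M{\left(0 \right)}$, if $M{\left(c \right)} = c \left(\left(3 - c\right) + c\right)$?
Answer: $-434$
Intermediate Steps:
$M{\left(c \right)} = 3 c$ ($M{\left(c \right)} = c 3 = 3 c$)
$-434 - M{\left(0 \right)} = -434 - 3 \cdot 0 = -434 - 0 = -434 + 0 = -434$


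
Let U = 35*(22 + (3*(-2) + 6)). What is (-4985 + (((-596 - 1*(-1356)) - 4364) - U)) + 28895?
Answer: 19536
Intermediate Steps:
U = 770 (U = 35*(22 + (-6 + 6)) = 35*(22 + 0) = 35*22 = 770)
(-4985 + (((-596 - 1*(-1356)) - 4364) - U)) + 28895 = (-4985 + (((-596 - 1*(-1356)) - 4364) - 1*770)) + 28895 = (-4985 + (((-596 + 1356) - 4364) - 770)) + 28895 = (-4985 + ((760 - 4364) - 770)) + 28895 = (-4985 + (-3604 - 770)) + 28895 = (-4985 - 4374) + 28895 = -9359 + 28895 = 19536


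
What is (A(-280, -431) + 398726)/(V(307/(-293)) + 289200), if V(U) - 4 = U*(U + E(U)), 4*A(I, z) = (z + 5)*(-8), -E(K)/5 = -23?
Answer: 17151685861/12408812040 ≈ 1.3822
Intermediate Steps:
E(K) = 115 (E(K) = -5*(-23) = 115)
A(I, z) = -10 - 2*z (A(I, z) = ((z + 5)*(-8))/4 = ((5 + z)*(-8))/4 = (-40 - 8*z)/4 = -10 - 2*z)
V(U) = 4 + U*(115 + U) (V(U) = 4 + U*(U + 115) = 4 + U*(115 + U))
(A(-280, -431) + 398726)/(V(307/(-293)) + 289200) = ((-10 - 2*(-431)) + 398726)/((4 + (307/(-293))**2 + 115*(307/(-293))) + 289200) = ((-10 + 862) + 398726)/((4 + (307*(-1/293))**2 + 115*(307*(-1/293))) + 289200) = (852 + 398726)/((4 + (-307/293)**2 + 115*(-307/293)) + 289200) = 399578/((4 + 94249/85849 - 35305/293) + 289200) = 399578/(-9906720/85849 + 289200) = 399578/(24817624080/85849) = 399578*(85849/24817624080) = 17151685861/12408812040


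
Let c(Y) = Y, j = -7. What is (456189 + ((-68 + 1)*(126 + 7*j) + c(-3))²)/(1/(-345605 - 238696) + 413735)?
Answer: 15835978704333/241745774234 ≈ 65.507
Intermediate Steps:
(456189 + ((-68 + 1)*(126 + 7*j) + c(-3))²)/(1/(-345605 - 238696) + 413735) = (456189 + ((-68 + 1)*(126 + 7*(-7)) - 3)²)/(1/(-345605 - 238696) + 413735) = (456189 + (-67*(126 - 49) - 3)²)/(1/(-584301) + 413735) = (456189 + (-67*77 - 3)²)/(-1/584301 + 413735) = (456189 + (-5159 - 3)²)/(241745774234/584301) = (456189 + (-5162)²)*(584301/241745774234) = (456189 + 26646244)*(584301/241745774234) = 27102433*(584301/241745774234) = 15835978704333/241745774234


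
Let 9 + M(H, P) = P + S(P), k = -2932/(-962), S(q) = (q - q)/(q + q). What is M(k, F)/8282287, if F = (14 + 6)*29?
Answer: 571/8282287 ≈ 6.8942e-5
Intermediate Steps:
S(q) = 0 (S(q) = 0/((2*q)) = 0*(1/(2*q)) = 0)
F = 580 (F = 20*29 = 580)
k = 1466/481 (k = -2932*(-1/962) = 1466/481 ≈ 3.0478)
M(H, P) = -9 + P (M(H, P) = -9 + (P + 0) = -9 + P)
M(k, F)/8282287 = (-9 + 580)/8282287 = 571*(1/8282287) = 571/8282287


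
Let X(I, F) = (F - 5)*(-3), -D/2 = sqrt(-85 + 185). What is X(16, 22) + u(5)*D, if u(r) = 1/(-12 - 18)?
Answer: -151/3 ≈ -50.333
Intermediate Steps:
u(r) = -1/30 (u(r) = 1/(-30) = -1/30)
D = -20 (D = -2*sqrt(-85 + 185) = -2*sqrt(100) = -2*10 = -20)
X(I, F) = 15 - 3*F (X(I, F) = (-5 + F)*(-3) = 15 - 3*F)
X(16, 22) + u(5)*D = (15 - 3*22) - 1/30*(-20) = (15 - 66) + 2/3 = -51 + 2/3 = -151/3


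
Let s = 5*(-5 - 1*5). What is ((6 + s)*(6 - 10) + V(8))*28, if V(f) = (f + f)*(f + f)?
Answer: 12096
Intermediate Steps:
V(f) = 4*f² (V(f) = (2*f)*(2*f) = 4*f²)
s = -50 (s = 5*(-5 - 5) = 5*(-10) = -50)
((6 + s)*(6 - 10) + V(8))*28 = ((6 - 50)*(6 - 10) + 4*8²)*28 = (-44*(-4) + 4*64)*28 = (176 + 256)*28 = 432*28 = 12096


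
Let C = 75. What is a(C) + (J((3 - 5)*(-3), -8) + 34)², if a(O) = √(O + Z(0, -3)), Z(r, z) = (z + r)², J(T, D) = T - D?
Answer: 2304 + 2*√21 ≈ 2313.2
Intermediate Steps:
Z(r, z) = (r + z)²
a(O) = √(9 + O) (a(O) = √(O + (0 - 3)²) = √(O + (-3)²) = √(O + 9) = √(9 + O))
a(C) + (J((3 - 5)*(-3), -8) + 34)² = √(9 + 75) + (((3 - 5)*(-3) - 1*(-8)) + 34)² = √84 + ((-2*(-3) + 8) + 34)² = 2*√21 + ((6 + 8) + 34)² = 2*√21 + (14 + 34)² = 2*√21 + 48² = 2*√21 + 2304 = 2304 + 2*√21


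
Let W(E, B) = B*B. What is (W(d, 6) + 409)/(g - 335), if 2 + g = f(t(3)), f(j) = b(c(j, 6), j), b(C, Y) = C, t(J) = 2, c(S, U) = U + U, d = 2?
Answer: -89/65 ≈ -1.3692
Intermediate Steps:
c(S, U) = 2*U
W(E, B) = B²
f(j) = 12 (f(j) = 2*6 = 12)
g = 10 (g = -2 + 12 = 10)
(W(d, 6) + 409)/(g - 335) = (6² + 409)/(10 - 335) = (36 + 409)/(-325) = 445*(-1/325) = -89/65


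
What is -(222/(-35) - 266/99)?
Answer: 31288/3465 ≈ 9.0297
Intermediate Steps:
-(222/(-35) - 266/99) = -(222*(-1/35) - 266*1/99) = -(-222/35 - 266/99) = -1*(-31288/3465) = 31288/3465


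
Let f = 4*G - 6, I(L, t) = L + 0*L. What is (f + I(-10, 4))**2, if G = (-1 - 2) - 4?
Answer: 1936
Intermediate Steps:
G = -7 (G = -3 - 4 = -7)
I(L, t) = L (I(L, t) = L + 0 = L)
f = -34 (f = 4*(-7) - 6 = -28 - 6 = -34)
(f + I(-10, 4))**2 = (-34 - 10)**2 = (-44)**2 = 1936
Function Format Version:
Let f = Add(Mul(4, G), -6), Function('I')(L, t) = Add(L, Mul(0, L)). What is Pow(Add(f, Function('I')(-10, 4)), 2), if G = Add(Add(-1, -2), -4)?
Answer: 1936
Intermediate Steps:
G = -7 (G = Add(-3, -4) = -7)
Function('I')(L, t) = L (Function('I')(L, t) = Add(L, 0) = L)
f = -34 (f = Add(Mul(4, -7), -6) = Add(-28, -6) = -34)
Pow(Add(f, Function('I')(-10, 4)), 2) = Pow(Add(-34, -10), 2) = Pow(-44, 2) = 1936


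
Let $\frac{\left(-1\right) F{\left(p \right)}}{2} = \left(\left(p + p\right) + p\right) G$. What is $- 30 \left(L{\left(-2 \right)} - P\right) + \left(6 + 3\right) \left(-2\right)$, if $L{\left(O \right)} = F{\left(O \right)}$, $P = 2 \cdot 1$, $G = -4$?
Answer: $1482$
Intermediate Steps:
$P = 2$
$F{\left(p \right)} = 24 p$ ($F{\left(p \right)} = - 2 \left(\left(p + p\right) + p\right) \left(-4\right) = - 2 \left(2 p + p\right) \left(-4\right) = - 2 \cdot 3 p \left(-4\right) = - 2 \left(- 12 p\right) = 24 p$)
$L{\left(O \right)} = 24 O$
$- 30 \left(L{\left(-2 \right)} - P\right) + \left(6 + 3\right) \left(-2\right) = - 30 \left(24 \left(-2\right) - 2\right) + \left(6 + 3\right) \left(-2\right) = - 30 \left(-48 - 2\right) + 9 \left(-2\right) = \left(-30\right) \left(-50\right) - 18 = 1500 - 18 = 1482$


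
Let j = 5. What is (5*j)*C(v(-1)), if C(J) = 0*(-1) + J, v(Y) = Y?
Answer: -25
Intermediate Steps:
C(J) = J (C(J) = 0 + J = J)
(5*j)*C(v(-1)) = (5*5)*(-1) = 25*(-1) = -25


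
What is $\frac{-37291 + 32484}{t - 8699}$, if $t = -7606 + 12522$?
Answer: $\frac{4807}{3783} \approx 1.2707$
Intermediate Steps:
$t = 4916$
$\frac{-37291 + 32484}{t - 8699} = \frac{-37291 + 32484}{4916 - 8699} = - \frac{4807}{-3783} = \left(-4807\right) \left(- \frac{1}{3783}\right) = \frac{4807}{3783}$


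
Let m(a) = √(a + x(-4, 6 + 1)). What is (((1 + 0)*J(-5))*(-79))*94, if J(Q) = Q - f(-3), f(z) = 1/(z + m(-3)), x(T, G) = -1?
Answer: 460412/13 - 14852*I/13 ≈ 35416.0 - 1142.5*I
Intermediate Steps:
m(a) = √(-1 + a) (m(a) = √(a - 1) = √(-1 + a))
f(z) = 1/(z + 2*I) (f(z) = 1/(z + √(-1 - 3)) = 1/(z + √(-4)) = 1/(z + 2*I))
J(Q) = Q - (-3 - 2*I)/13 (J(Q) = Q - 1/(-3 + 2*I) = Q - (-3 - 2*I)/13)
(((1 + 0)*J(-5))*(-79))*94 = (((1 + 0)*(3/13 - 5 + 2*I/13))*(-79))*94 = ((1*(-62/13 + 2*I/13))*(-79))*94 = ((-62/13 + 2*I/13)*(-79))*94 = (4898/13 - 158*I/13)*94 = 460412/13 - 14852*I/13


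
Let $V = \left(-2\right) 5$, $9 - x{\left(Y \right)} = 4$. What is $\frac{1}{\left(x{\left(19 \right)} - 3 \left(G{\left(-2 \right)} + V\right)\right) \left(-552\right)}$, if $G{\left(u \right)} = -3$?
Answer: $- \frac{1}{24288} \approx -4.1173 \cdot 10^{-5}$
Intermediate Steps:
$x{\left(Y \right)} = 5$ ($x{\left(Y \right)} = 9 - 4 = 5$)
$V = -10$
$\frac{1}{\left(x{\left(19 \right)} - 3 \left(G{\left(-2 \right)} + V\right)\right) \left(-552\right)} = \frac{1}{\left(5 - 3 \left(-3 - 10\right)\right) \left(-552\right)} = \frac{1}{5 - -39} \left(- \frac{1}{552}\right) = \frac{1}{5 + 39} \left(- \frac{1}{552}\right) = \frac{1}{44} \left(- \frac{1}{552}\right) = - \frac{1}{24288}$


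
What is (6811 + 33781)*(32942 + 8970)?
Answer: 1701291904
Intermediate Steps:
(6811 + 33781)*(32942 + 8970) = 40592*41912 = 1701291904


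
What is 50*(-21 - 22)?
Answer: -2150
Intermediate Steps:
50*(-21 - 22) = 50*(-43) = -2150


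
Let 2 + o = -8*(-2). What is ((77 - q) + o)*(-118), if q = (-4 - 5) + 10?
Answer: -10620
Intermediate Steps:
q = 1 (q = -9 + 10 = 1)
o = 14 (o = -2 - 8*(-2) = -2 + 16 = 14)
((77 - q) + o)*(-118) = ((77 - 1*1) + 14)*(-118) = ((77 - 1) + 14)*(-118) = (76 + 14)*(-118) = 90*(-118) = -10620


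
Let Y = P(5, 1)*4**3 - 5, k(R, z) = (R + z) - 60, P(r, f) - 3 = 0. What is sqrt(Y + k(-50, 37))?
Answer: sqrt(114) ≈ 10.677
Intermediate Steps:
P(r, f) = 3 (P(r, f) = 3 + 0 = 3)
k(R, z) = -60 + R + z
Y = 187 (Y = 3*4**3 - 5 = 3*64 - 5 = 192 - 5 = 187)
sqrt(Y + k(-50, 37)) = sqrt(187 + (-60 - 50 + 37)) = sqrt(187 - 73) = sqrt(114)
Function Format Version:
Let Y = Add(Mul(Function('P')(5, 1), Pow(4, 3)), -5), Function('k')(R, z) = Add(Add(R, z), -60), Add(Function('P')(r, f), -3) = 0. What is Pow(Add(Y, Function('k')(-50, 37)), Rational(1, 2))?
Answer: Pow(114, Rational(1, 2)) ≈ 10.677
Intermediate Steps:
Function('P')(r, f) = 3 (Function('P')(r, f) = Add(3, 0) = 3)
Function('k')(R, z) = Add(-60, R, z)
Y = 187 (Y = Add(Mul(3, Pow(4, 3)), -5) = Add(Mul(3, 64), -5) = Add(192, -5) = 187)
Pow(Add(Y, Function('k')(-50, 37)), Rational(1, 2)) = Pow(Add(187, Add(-60, -50, 37)), Rational(1, 2)) = Pow(Add(187, -73), Rational(1, 2)) = Pow(114, Rational(1, 2))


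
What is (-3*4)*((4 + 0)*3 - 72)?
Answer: 720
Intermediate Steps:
(-3*4)*((4 + 0)*3 - 72) = -12*(4*3 - 72) = -12*(12 - 72) = -12*(-60) = 720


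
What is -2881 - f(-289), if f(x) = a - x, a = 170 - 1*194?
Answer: -3146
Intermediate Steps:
a = -24 (a = 170 - 194 = -24)
f(x) = -24 - x
-2881 - f(-289) = -2881 - (-24 - 1*(-289)) = -2881 - (-24 + 289) = -2881 - 1*265 = -2881 - 265 = -3146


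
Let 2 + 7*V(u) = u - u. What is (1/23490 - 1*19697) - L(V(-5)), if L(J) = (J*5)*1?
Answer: -3238542803/164430 ≈ -19696.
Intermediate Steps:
V(u) = -2/7 (V(u) = -2/7 + (u - u)/7 = -2/7 + (1/7)*0 = -2/7 + 0 = -2/7)
L(J) = 5*J (L(J) = (5*J)*1 = 5*J)
(1/23490 - 1*19697) - L(V(-5)) = (1/23490 - 1*19697) - 5*(-2)/7 = (1/23490 - 19697) - 1*(-10/7) = -462682529/23490 + 10/7 = -3238542803/164430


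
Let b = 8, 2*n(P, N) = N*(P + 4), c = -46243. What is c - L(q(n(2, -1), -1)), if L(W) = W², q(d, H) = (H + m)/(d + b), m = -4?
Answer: -46244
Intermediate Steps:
n(P, N) = N*(4 + P)/2 (n(P, N) = (N*(P + 4))/2 = (N*(4 + P))/2 = N*(4 + P)/2)
q(d, H) = (-4 + H)/(8 + d) (q(d, H) = (H - 4)/(d + 8) = (-4 + H)/(8 + d))
c - L(q(n(2, -1), -1)) = -46243 - ((-4 - 1)/(8 + (½)*(-1)*(4 + 2)))² = -46243 - (-5/(8 + (½)*(-1)*6))² = -46243 - (-5/(8 - 3))² = -46243 - (-5/5)² = -46243 - ((⅕)*(-5))² = -46243 - 1*(-1)² = -46243 - 1*1 = -46243 - 1 = -46244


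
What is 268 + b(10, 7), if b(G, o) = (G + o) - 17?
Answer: 268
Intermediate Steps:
b(G, o) = -17 + G + o
268 + b(10, 7) = 268 + (-17 + 10 + 7) = 268 + 0 = 268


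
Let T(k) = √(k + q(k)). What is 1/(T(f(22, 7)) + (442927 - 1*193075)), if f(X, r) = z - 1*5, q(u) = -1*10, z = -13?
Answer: 62463/15606505483 - I*√7/31213010966 ≈ 4.0024e-6 - 8.4764e-11*I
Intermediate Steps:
q(u) = -10
f(X, r) = -18 (f(X, r) = -13 - 1*5 = -13 - 5 = -18)
T(k) = √(-10 + k) (T(k) = √(k - 10) = √(-10 + k))
1/(T(f(22, 7)) + (442927 - 1*193075)) = 1/(√(-10 - 18) + (442927 - 1*193075)) = 1/(√(-28) + (442927 - 193075)) = 1/(2*I*√7 + 249852) = 1/(249852 + 2*I*√7)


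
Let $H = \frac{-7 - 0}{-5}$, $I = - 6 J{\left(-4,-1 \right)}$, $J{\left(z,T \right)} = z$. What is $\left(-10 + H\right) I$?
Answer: $- \frac{1032}{5} \approx -206.4$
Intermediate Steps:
$I = 24$ ($I = \left(-6\right) \left(-4\right) = 24$)
$H = \frac{7}{5}$ ($H = \left(-7 + 0\right) \left(- \frac{1}{5}\right) = \left(-7\right) \left(- \frac{1}{5}\right) = \frac{7}{5} \approx 1.4$)
$\left(-10 + H\right) I = \left(-10 + \frac{7}{5}\right) 24 = \left(- \frac{43}{5}\right) 24 = - \frac{1032}{5}$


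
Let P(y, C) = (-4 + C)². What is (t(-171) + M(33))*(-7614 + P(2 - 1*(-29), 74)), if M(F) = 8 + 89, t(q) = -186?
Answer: 241546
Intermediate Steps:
M(F) = 97
(t(-171) + M(33))*(-7614 + P(2 - 1*(-29), 74)) = (-186 + 97)*(-7614 + (-4 + 74)²) = -89*(-7614 + 70²) = -89*(-7614 + 4900) = -89*(-2714) = 241546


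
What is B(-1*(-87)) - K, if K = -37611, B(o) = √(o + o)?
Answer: 37611 + √174 ≈ 37624.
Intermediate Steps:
B(o) = √2*√o (B(o) = √(2*o) = √2*√o)
B(-1*(-87)) - K = √2*√(-1*(-87)) - 1*(-37611) = √2*√87 + 37611 = √174 + 37611 = 37611 + √174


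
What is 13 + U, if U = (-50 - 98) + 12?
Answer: -123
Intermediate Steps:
U = -136 (U = -148 + 12 = -136)
13 + U = 13 - 136 = -123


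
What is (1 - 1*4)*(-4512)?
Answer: 13536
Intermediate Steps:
(1 - 1*4)*(-4512) = (1 - 4)*(-4512) = -3*(-4512) = 13536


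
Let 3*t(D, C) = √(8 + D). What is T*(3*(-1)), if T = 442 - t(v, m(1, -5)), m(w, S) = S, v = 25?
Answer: -1326 + √33 ≈ -1320.3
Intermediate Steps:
t(D, C) = √(8 + D)/3
T = 442 - √33/3 (T = 442 - √(8 + 25)/3 = 442 - √33/3 ≈ 440.08)
T*(3*(-1)) = (442 - √33/3)*(3*(-1)) = (442 - √33/3)*(-3) = -1326 + √33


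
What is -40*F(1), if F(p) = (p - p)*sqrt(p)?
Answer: 0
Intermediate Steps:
F(p) = 0 (F(p) = 0*sqrt(p) = 0)
-40*F(1) = -40*0 = 0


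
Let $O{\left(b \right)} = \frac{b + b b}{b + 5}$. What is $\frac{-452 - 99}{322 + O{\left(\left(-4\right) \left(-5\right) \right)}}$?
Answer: $- \frac{2755}{1694} \approx -1.6263$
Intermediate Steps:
$O{\left(b \right)} = \frac{b + b^{2}}{5 + b}$
$\frac{-452 - 99}{322 + O{\left(\left(-4\right) \left(-5\right) \right)}} = \frac{-452 - 99}{322 + \frac{\left(-4\right) \left(-5\right) \left(1 - -20\right)}{5 - -20}} = - \frac{551}{322 + \frac{20 \left(1 + 20\right)}{5 + 20}} = - \frac{551}{322 + 20 \cdot \frac{1}{25} \cdot 21} = - \frac{551}{322 + \frac{84}{5}} = - \frac{551}{\frac{1694}{5}} = \left(-551\right) \frac{5}{1694} = - \frac{2755}{1694}$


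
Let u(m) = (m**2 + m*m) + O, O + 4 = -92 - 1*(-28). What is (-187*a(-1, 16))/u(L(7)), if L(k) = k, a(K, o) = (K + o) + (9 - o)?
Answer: -748/15 ≈ -49.867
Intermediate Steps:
a(K, o) = 9 + K
O = -68 (O = -4 + (-92 - 1*(-28)) = -4 + (-92 + 28) = -4 - 64 = -68)
u(m) = -68 + 2*m**2 (u(m) = (m**2 + m*m) - 68 = (m**2 + m**2) - 68 = 2*m**2 - 68 = -68 + 2*m**2)
(-187*a(-1, 16))/u(L(7)) = (-187*(9 - 1))/(-68 + 2*7**2) = (-187*8)/(-68 + 2*49) = -1496/(-68 + 98) = -1496/30 = -1496*1/30 = -748/15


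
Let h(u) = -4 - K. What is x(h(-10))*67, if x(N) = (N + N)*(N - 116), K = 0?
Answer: 64320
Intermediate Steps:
h(u) = -4 (h(u) = -4 - 1*0 = -4 + 0 = -4)
x(N) = 2*N*(-116 + N) (x(N) = (2*N)*(-116 + N) = 2*N*(-116 + N))
x(h(-10))*67 = (2*(-4)*(-116 - 4))*67 = (2*(-4)*(-120))*67 = 960*67 = 64320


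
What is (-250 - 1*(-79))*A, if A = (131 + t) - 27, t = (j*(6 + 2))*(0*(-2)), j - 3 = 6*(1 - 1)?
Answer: -17784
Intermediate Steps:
j = 3 (j = 3 + 6*(1 - 1) = 3 + 6*0 = 3 + 0 = 3)
t = 0 (t = (3*(6 + 2))*(0*(-2)) = (3*8)*0 = 24*0 = 0)
A = 104 (A = (131 + 0) - 27 = 131 - 27 = 104)
(-250 - 1*(-79))*A = (-250 - 1*(-79))*104 = (-250 + 79)*104 = -171*104 = -17784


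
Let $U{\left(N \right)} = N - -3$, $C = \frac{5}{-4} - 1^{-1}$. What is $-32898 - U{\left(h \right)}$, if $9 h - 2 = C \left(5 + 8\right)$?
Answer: $- \frac{1184327}{36} \approx -32898.0$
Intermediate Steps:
$C = - \frac{9}{4}$ ($C = 5 \left(- \frac{1}{4}\right) - 1 = - \frac{5}{4} - 1 = - \frac{9}{4} \approx -2.25$)
$h = - \frac{109}{36}$ ($h = \frac{2}{9} + \frac{\left(- \frac{9}{4}\right) \left(5 + 8\right)}{9} = \frac{2}{9} + \frac{\left(- \frac{9}{4}\right) 13}{9} = \frac{2}{9} + \frac{1}{9} \left(- \frac{117}{4}\right) = \frac{2}{9} - \frac{13}{4} = - \frac{109}{36} \approx -3.0278$)
$U{\left(N \right)} = 3 + N$ ($U{\left(N \right)} = N + 3 = 3 + N$)
$-32898 - U{\left(h \right)} = -32898 - \left(3 - \frac{109}{36}\right) = -32898 - - \frac{1}{36} = -32898 + \frac{1}{36} = - \frac{1184327}{36}$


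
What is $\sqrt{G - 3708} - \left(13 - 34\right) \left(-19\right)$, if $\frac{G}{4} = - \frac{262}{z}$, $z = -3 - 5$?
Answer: $-399 + 7 i \sqrt{73} \approx -399.0 + 59.808 i$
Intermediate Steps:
$z = -8$
$G = 131$ ($G = 4 \left(- \frac{262}{-8}\right) = 4 \left(\left(-262\right) \left(- \frac{1}{8}\right)\right) = 4 \cdot \frac{131}{4} = 131$)
$\sqrt{G - 3708} - \left(13 - 34\right) \left(-19\right) = \sqrt{131 - 3708} - \left(13 - 34\right) \left(-19\right) = \sqrt{-3577} - \left(-21\right) \left(-19\right) = 7 i \sqrt{73} - 399 = -399 + 7 i \sqrt{73}$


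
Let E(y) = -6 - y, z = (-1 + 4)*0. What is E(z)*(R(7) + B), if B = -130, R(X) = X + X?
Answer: 696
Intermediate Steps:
z = 0 (z = 3*0 = 0)
R(X) = 2*X
E(z)*(R(7) + B) = (-6 - 1*0)*(2*7 - 130) = (-6 + 0)*(14 - 130) = -6*(-116) = 696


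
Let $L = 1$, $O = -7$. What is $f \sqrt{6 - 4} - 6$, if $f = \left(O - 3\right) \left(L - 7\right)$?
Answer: $-6 + 60 \sqrt{2} \approx 78.853$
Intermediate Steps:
$f = 60$ ($f = \left(-7 - 3\right) \left(1 - 7\right) = \left(-10\right) \left(-6\right) = 60$)
$f \sqrt{6 - 4} - 6 = 60 \sqrt{6 - 4} - 6 = 60 \sqrt{2} - 6 = -6 + 60 \sqrt{2}$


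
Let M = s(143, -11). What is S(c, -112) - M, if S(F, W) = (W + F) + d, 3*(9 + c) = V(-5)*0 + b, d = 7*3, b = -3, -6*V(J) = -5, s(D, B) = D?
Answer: -244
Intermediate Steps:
V(J) = ⅚ (V(J) = -⅙*(-5) = ⅚)
M = 143
d = 21
c = -10 (c = -9 + ((⅚)*0 - 3)/3 = -9 + (0 - 3)/3 = -9 + (⅓)*(-3) = -9 - 1 = -10)
S(F, W) = 21 + F + W (S(F, W) = (W + F) + 21 = (F + W) + 21 = 21 + F + W)
S(c, -112) - M = (21 - 10 - 112) - 1*143 = -101 - 143 = -244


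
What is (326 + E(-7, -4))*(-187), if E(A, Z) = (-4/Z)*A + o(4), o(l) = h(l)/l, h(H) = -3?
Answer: -238051/4 ≈ -59513.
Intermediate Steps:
o(l) = -3/l
E(A, Z) = -¾ - 4*A/Z (E(A, Z) = (-4/Z)*A - 3/4 = -4*A/Z - 3*¼ = -4*A/Z - ¾ = -¾ - 4*A/Z)
(326 + E(-7, -4))*(-187) = (326 + (-¾ - 4*(-7)/(-4)))*(-187) = (326 + (-¾ - 4*(-7)*(-¼)))*(-187) = (326 + (-¾ - 7))*(-187) = (326 - 31/4)*(-187) = (1273/4)*(-187) = -238051/4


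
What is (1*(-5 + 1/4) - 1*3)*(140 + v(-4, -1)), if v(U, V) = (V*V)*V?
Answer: -4309/4 ≈ -1077.3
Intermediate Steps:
v(U, V) = V**3 (v(U, V) = V**2*V = V**3)
(1*(-5 + 1/4) - 1*3)*(140 + v(-4, -1)) = (1*(-5 + 1/4) - 1*3)*(140 + (-1)**3) = (1*(-5 + 1/4) - 3)*(140 - 1) = (1*(-19/4) - 3)*139 = (-19/4 - 3)*139 = -31/4*139 = -4309/4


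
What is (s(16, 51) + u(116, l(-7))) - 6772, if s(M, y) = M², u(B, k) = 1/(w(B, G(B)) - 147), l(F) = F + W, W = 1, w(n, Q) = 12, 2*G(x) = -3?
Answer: -879661/135 ≈ -6516.0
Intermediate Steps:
G(x) = -3/2 (G(x) = (½)*(-3) = -3/2)
l(F) = 1 + F (l(F) = F + 1 = 1 + F)
u(B, k) = -1/135 (u(B, k) = 1/(12 - 147) = 1/(-135) = -1/135)
(s(16, 51) + u(116, l(-7))) - 6772 = (16² - 1/135) - 6772 = (256 - 1/135) - 6772 = 34559/135 - 6772 = -879661/135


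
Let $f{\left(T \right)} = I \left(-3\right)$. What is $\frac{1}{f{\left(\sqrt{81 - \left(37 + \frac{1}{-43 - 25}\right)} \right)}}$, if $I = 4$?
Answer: $- \frac{1}{12} \approx -0.083333$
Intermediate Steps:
$f{\left(T \right)} = -12$ ($f{\left(T \right)} = 4 \left(-3\right) = -12$)
$\frac{1}{f{\left(\sqrt{81 - \left(37 + \frac{1}{-43 - 25}\right)} \right)}} = \frac{1}{-12} = - \frac{1}{12}$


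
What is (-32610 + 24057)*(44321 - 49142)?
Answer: 41234013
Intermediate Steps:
(-32610 + 24057)*(44321 - 49142) = -8553*(-4821) = 41234013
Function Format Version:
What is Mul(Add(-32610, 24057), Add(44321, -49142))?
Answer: 41234013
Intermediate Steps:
Mul(Add(-32610, 24057), Add(44321, -49142)) = Mul(-8553, -4821) = 41234013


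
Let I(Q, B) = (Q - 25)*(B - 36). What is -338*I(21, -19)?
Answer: -74360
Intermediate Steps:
I(Q, B) = (-36 + B)*(-25 + Q) (I(Q, B) = (-25 + Q)*(-36 + B) = (-36 + B)*(-25 + Q))
-338*I(21, -19) = -338*(900 - 36*21 - 25*(-19) - 19*21) = -338*(900 - 756 + 475 - 399) = -338*220 = -74360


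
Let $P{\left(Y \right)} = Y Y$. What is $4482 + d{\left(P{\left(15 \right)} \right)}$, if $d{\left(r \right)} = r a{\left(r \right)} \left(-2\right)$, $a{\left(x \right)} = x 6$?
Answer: $-603018$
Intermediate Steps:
$a{\left(x \right)} = 6 x$
$P{\left(Y \right)} = Y^{2}$
$d{\left(r \right)} = - 12 r^{2}$ ($d{\left(r \right)} = r 6 r \left(-2\right) = 6 r^{2} \left(-2\right) = - 12 r^{2}$)
$4482 + d{\left(P{\left(15 \right)} \right)} = 4482 - 12 \left(15^{2}\right)^{2} = 4482 - 12 \cdot 225^{2} = 4482 - 607500 = -603018$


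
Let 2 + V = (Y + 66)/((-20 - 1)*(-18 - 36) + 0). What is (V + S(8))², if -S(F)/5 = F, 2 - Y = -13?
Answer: 344569/196 ≈ 1758.0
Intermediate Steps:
Y = 15 (Y = 2 - 1*(-13) = 2 + 13 = 15)
S(F) = -5*F
V = -27/14 (V = -2 + (15 + 66)/((-20 - 1)*(-18 - 36) + 0) = -2 + 81/(-21*(-54) + 0) = -2 + 81/(1134 + 0) = -2 + 81/1134 = -2 + 81*(1/1134) = -2 + 1/14 = -27/14 ≈ -1.9286)
(V + S(8))² = (-27/14 - 5*8)² = (-27/14 - 40)² = (-587/14)² = 344569/196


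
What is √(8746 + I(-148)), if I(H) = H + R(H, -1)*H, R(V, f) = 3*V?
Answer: √74310 ≈ 272.60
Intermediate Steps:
I(H) = H + 3*H² (I(H) = H + (3*H)*H = H + 3*H²)
√(8746 + I(-148)) = √(8746 - 148*(1 + 3*(-148))) = √(8746 - 148*(1 - 444)) = √(8746 - 148*(-443)) = √(8746 + 65564) = √74310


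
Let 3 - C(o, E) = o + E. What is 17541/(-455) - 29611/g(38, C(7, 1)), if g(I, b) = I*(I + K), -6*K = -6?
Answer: -233543/3990 ≈ -58.532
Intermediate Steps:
C(o, E) = 3 - E - o (C(o, E) = 3 - (o + E) = 3 - (E + o) = 3 + (-E - o) = 3 - E - o)
K = 1 (K = -⅙*(-6) = 1)
g(I, b) = I*(1 + I) (g(I, b) = I*(I + 1) = I*(1 + I))
17541/(-455) - 29611/g(38, C(7, 1)) = 17541/(-455) - 29611*1/(38*(1 + 38)) = 17541*(-1/455) - 29611/(38*39) = -17541/455 - 29611/1482 = -233543/3990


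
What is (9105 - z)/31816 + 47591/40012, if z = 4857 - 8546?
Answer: 126629299/79563862 ≈ 1.5915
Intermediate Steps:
z = -3689
(9105 - z)/31816 + 47591/40012 = (9105 - 1*(-3689))/31816 + 47591/40012 = (9105 + 3689)*(1/31816) + 47591*(1/40012) = 12794*(1/31816) + 47591/40012 = 6397/15908 + 47591/40012 = 126629299/79563862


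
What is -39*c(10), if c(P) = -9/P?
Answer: 351/10 ≈ 35.100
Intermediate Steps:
-39*c(10) = -(-351)/10 = -39*(-9/10) = 351/10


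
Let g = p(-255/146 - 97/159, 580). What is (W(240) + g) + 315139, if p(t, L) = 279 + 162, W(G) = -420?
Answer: 315160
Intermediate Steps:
p(t, L) = 441
g = 441
(W(240) + g) + 315139 = (-420 + 441) + 315139 = 21 + 315139 = 315160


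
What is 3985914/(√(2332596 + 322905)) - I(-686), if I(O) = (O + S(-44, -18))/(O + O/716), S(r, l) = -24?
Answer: -254180/245931 + 1328638*√2655501/885167 ≈ 2445.0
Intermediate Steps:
I(O) = 716*(-24 + O)/(717*O) (I(O) = (O - 24)/(O + O/716) = (-24 + O)/(O + O*(1/716)) = (-24 + O)/(O + O/716) = (-24 + O)/((717*O/716)) = (-24 + O)*(716/(717*O)) = 716*(-24 + O)/(717*O))
3985914/(√(2332596 + 322905)) - I(-686) = 3985914/(√(2332596 + 322905)) - 716*(-24 - 686)/(717*(-686)) = 3985914/(√2655501) - 716*(-1)*(-710)/(717*686) = 3985914*(√2655501/2655501) - 1*254180/245931 = 1328638*√2655501/885167 - 254180/245931 = -254180/245931 + 1328638*√2655501/885167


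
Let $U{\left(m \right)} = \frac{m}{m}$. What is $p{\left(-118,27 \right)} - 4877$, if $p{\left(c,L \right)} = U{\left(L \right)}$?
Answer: $-4876$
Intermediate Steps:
$U{\left(m \right)} = 1$
$p{\left(c,L \right)} = 1$
$p{\left(-118,27 \right)} - 4877 = 1 - 4877 = -4876$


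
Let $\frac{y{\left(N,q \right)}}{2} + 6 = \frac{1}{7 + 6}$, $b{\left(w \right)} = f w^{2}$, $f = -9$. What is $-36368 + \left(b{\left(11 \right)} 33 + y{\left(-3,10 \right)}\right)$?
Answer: $- \frac{940119}{13} \approx -72317.0$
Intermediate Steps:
$b{\left(w \right)} = - 9 w^{2}$
$y{\left(N,q \right)} = - \frac{154}{13}$ ($y{\left(N,q \right)} = -12 + \frac{2}{7 + 6} = -12 + \frac{2}{13} = - \frac{154}{13}$)
$-36368 + \left(b{\left(11 \right)} 33 + y{\left(-3,10 \right)}\right) = -36368 + \left(- 9 \cdot 11^{2} \cdot 33 - \frac{154}{13}\right) = -36368 + \left(\left(-9\right) 121 \cdot 33 - \frac{154}{13}\right) = -36368 - \frac{467335}{13} = - \frac{940119}{13}$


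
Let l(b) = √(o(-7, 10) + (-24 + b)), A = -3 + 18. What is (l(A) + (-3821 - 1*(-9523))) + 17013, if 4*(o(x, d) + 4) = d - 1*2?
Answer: 22715 + I*√11 ≈ 22715.0 + 3.3166*I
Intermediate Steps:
o(x, d) = -9/2 + d/4 (o(x, d) = -4 + (d - 1*2)/4 = -4 + (d - 2)/4 = -4 + (-2 + d)/4 = -4 + (-½ + d/4) = -9/2 + d/4)
A = 15
l(b) = √(-26 + b) (l(b) = √((-9/2 + (¼)*10) + (-24 + b)) = √((-9/2 + 5/2) + (-24 + b)) = √(-2 + (-24 + b)) = √(-26 + b))
(l(A) + (-3821 - 1*(-9523))) + 17013 = (√(-26 + 15) + (-3821 - 1*(-9523))) + 17013 = (√(-11) + (-3821 + 9523)) + 17013 = (I*√11 + 5702) + 17013 = (5702 + I*√11) + 17013 = 22715 + I*√11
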